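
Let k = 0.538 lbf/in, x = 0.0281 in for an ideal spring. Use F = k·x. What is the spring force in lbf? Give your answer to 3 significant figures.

Directly: F = kx.
k = 0.538 lbf/in = 94.22 N/m; x = 0.0281 in = 7.137×10^-4 m.
F = 0.06725 N
0.06725 N × (1 lbf / 4.448 N) = 0.01512 lbf

0.0151 lbf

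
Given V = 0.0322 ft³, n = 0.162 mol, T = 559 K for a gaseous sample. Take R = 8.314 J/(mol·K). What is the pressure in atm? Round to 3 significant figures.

Directly: P = nRT/V.
V = 0.0322 ft³ = 9.118×10^-4 m³; n = 0.162 mol; T = 559 K; R = 8.314 J/(mol·K).
P = 8.257×10^5 Pa
8.257×10^5 Pa × (1 atm / 1.013×10^5 Pa) = 8.149 atm

8.15 atm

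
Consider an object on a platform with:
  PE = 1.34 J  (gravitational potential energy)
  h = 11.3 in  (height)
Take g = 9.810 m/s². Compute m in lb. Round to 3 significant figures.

1.05 lb

Rearranging: m = PE/(g·h).
PE = 1.34 J; h = 11.3 in = 0.2870 m; g = 9.810 m/s².
m = 0.4759 kg
0.4759 kg × (1 lb / 0.4536 kg) = 1.049 lb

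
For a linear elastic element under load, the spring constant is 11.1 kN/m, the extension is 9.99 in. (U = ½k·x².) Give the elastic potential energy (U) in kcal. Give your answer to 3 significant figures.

0.0854 kcal

U is given directly by: U = ½kx².
k = 11.1 kN/m = 11100 N/m; x = 9.99 in = 0.2537 m.
U = 357.3 J  (the unit combination reduces to kg·m²/s² = J)
357.3 J × (1 kcal / 4184 J) = 0.08541 kcal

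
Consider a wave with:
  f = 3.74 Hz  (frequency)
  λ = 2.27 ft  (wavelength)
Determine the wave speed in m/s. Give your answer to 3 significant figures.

2.59 m/s

Directly: v = fλ.
f = 3.74 Hz; λ = 2.27 ft = 0.6919 m.
v = 2.588 m/s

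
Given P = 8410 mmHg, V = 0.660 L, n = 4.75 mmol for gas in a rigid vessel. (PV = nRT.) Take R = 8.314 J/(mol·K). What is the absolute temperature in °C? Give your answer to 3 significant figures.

Rearranging: T = PV/(nR).
P = 8410 mmHg = 1.121×10^6 Pa; V = 0.660 L = 6.600×10^-4 m³; n = 4.75 mmol = 0.004750 mol; R = 8.314 J/(mol·K).
T = 18739 K
18739 K − 273.15 = 18465 °C

18500 °C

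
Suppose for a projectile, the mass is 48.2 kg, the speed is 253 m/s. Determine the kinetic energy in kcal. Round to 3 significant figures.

369 kcal

KE is given directly by: KE = ½mv².
m = 48.2 kg; v = 253 m/s.
KE = 1.543×10^6 J
1.543×10^6 J × (1 kcal / 4184 J) = 368.7 kcal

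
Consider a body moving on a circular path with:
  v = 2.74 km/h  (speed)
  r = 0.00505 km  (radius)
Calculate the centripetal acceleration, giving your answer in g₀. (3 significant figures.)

0.0117 g₀

Directly: a = v²/r.
v = 2.74 km/h = 0.7611 m/s; r = 0.00505 km = 5.050 m.
a = 0.1147 m/s²
0.1147 m/s² × (1 g₀ / 9.807 m/s²) = 0.01170 g₀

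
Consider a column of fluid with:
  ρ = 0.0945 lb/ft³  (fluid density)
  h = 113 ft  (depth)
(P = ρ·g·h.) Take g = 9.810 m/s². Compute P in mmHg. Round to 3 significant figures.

Directly: P = ρgh.
ρ = 0.0945 lb/ft³ = 1.514 kg/m³; h = 113 ft = 34.44 m; g = 9.810 m/s².
P = 511.5 Pa
511.5 Pa × (1 mmHg / 133.3 Pa) = 3.836 mmHg

3.84 mmHg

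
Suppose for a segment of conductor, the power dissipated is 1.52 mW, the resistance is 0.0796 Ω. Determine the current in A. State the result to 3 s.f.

Solving P = I²R for I: I = √(P/R).
P = 1.52 mW = 0.001520 W; R = 0.0796 Ω.
I = 0.1382 A

0.138 A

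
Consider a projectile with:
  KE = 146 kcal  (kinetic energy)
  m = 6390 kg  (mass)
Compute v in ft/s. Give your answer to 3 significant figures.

45.4 ft/s

Rearranging KE = ½mv² for v: v = √(2·KE/m).
KE = 146 kcal = 6.109×10^5 J; m = 6390 kg.
v = 13.83 m/s
13.83 m/s × (1 ft/s / 0.3048 m/s) = 45.37 ft/s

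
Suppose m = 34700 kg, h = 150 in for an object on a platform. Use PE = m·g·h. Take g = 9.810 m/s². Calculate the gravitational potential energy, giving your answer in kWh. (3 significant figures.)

0.360 kWh

PE is given directly by: PE = mgh.
m = 34700 kg; h = 150 in = 3.810 m; g = 9.810 m/s².
PE = 1.297×10^6 J
1.297×10^6 J × (1 kWh / 3.600×10^6 J) = 0.3603 kWh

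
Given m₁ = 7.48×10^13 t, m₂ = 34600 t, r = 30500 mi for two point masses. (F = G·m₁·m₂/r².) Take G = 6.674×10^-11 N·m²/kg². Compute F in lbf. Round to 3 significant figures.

0.0161 lbf

Directly: F = Gm₁m₂/r².
m₁ = 7.48×10^13 t = 7.480×10^16 kg; m₂ = 34600 t = 3.460×10^7 kg; r = 30500 mi = 4.908×10^7 m; G = 6.674×10^-11 N·m²/kg².
F = 0.07169 N  (the unit combination reduces to kg·m/s² = N)
0.07169 N × (1 lbf / 4.448 N) = 0.01612 lbf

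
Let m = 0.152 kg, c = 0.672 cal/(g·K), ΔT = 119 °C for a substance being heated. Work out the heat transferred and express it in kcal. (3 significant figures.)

Directly: Q = mcΔT.
m = 0.152 kg; c = 0.672 cal/(g·K) = 2812 J/(kg·K); ΔT = 119 °C = 119.0 K.
Q = 50857 J
50857 J × (1 kcal / 4184 J) = 12.16 kcal

12.2 kcal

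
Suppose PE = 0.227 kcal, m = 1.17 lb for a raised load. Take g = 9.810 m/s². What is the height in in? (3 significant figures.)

7180 in

Rearranging: h = PE/(m·g).
PE = 0.227 kcal = 949.8 J; m = 1.17 lb = 0.5307 kg; g = 9.810 m/s².
h = 182.4 m
182.4 m × (1 in / 0.02540 m) = 7182 in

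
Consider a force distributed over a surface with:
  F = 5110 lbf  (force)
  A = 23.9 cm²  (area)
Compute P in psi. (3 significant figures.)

P is given directly by: P = F/A.
F = 5110 lbf = 22730 N; A = 23.9 cm² = 0.002390 m².
P = 9.511×10^6 Pa
9.511×10^6 Pa × (1 psi / 6895 Pa) = 1379 psi

1380 psi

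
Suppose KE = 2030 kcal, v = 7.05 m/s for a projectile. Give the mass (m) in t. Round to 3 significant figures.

342 t

Rearranging: m = 2·KE/v².
KE = 2030 kcal = 8.494×10^6 J; v = 7.05 m/s.
m = 3.418×10^5 kg
3.418×10^5 kg × (1 t / 1000 kg) = 341.8 t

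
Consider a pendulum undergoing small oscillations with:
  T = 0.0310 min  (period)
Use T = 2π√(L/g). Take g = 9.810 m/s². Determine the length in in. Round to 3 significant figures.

Rearranging: L = g·(T/2π)².
T = 0.0310 min = 1.860 s; g = 9.810 m/s².
L = 0.8597 m
0.8597 m × (1 in / 0.02540 m) = 33.85 in

33.8 in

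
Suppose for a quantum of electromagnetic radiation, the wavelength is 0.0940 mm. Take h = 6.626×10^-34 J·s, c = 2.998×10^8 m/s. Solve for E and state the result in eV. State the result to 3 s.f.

0.0132 eV

E is given directly by: E = hc/λ.
λ = 0.0940 mm = 9.400×10^-5 m; h = 6.626×10^-34 J·s; c = 2.998×10^8 m/s.
E = 2.113×10^-21 J
2.113×10^-21 J × (1 eV / 1.602×10^-19 J) = 0.01319 eV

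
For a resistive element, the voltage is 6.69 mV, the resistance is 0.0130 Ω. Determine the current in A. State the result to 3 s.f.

0.515 A

From Ohm's law: I = V/R.
V = 6.69 mV = 0.006690 V; R = 0.0130 Ω.
I = 0.5146 A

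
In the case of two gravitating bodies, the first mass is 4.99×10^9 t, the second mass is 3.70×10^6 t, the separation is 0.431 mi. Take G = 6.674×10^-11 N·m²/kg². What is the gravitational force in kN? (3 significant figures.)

2560 kN

From Newton's law of gravitation: F = Gm₁m₂/r².
m₁ = 4.99×10^9 t = 4.990×10^12 kg; m₂ = 3.70×10^6 t = 3.700×10^9 kg; r = 0.431 mi = 693.6 m; G = 6.674×10^-11 N·m²/kg².
F = 2.561×10^6 N
2.561×10^6 N × (1 kN / 1000 N) = 2561 kN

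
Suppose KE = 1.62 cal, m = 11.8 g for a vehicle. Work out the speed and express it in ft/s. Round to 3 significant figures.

Rearranging: v = √(2·KE/m).
KE = 1.62 cal = 6.778 J; m = 11.8 g = 0.01180 kg.
v = 33.89 m/s
33.89 m/s × (1 ft/s / 0.3048 m/s) = 111.2 ft/s

111 ft/s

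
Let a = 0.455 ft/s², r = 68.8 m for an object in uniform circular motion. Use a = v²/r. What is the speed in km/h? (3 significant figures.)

Rearranging a = v²/r for v: v = √(a·r).
a = 0.455 ft/s² = 0.1387 m/s²; r = 68.8 m.
v = 3.089 m/s
3.089 m/s × (1 km/h / 0.2778 m/s) = 11.12 km/h

11.1 km/h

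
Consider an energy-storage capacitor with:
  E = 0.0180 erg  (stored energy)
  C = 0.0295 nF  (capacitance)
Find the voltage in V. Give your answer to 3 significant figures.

Rearranging: V = √(2E/C).
E = 0.0180 erg = 1.800×10^-9 J; C = 0.0295 nF = 2.950×10^-11 F.
V = 11.05 V  (the unit combination reduces to kg·m²/(A·s³) = V)

11.0 V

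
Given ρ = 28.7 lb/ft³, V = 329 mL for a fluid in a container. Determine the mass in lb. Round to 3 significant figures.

0.333 lb

Rearranging: m = ρV.
ρ = 28.7 lb/ft³ = 459.7 kg/m³; V = 329 mL = 3.290×10^-4 m³.
m = 0.1513 kg
0.1513 kg × (1 lb / 0.4536 kg) = 0.3335 lb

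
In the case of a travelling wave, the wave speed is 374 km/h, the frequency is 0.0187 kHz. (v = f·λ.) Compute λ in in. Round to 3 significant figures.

Solving v = f·λ for λ: λ = v/f.
v = 374 km/h = 103.9 m/s; f = 0.0187 kHz = 18.70 Hz.
λ = 5.556 m
5.556 m × (1 in / 0.02540 m) = 218.7 in

219 in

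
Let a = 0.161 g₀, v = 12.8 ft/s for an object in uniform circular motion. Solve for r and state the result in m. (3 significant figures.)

Rearranging a = v²/r for r: r = v²/a.
a = 0.161 g₀ = 1.579 m/s²; v = 12.8 ft/s = 3.901 m/s.
r = 9.641 m

9.64 m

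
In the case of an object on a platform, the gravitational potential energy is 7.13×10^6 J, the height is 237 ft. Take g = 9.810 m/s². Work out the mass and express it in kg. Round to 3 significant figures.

10100 kg

Rearranging PE = m·g·h for m: m = PE/(g·h).
PE = 7.13×10^6 J; h = 237 ft = 72.24 m; g = 9.810 m/s².
m = 10061 kg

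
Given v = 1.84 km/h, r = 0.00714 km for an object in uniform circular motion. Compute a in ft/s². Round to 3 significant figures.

0.120 ft/s²

a is given directly by: a = v²/r.
v = 1.84 km/h = 0.5111 m/s; r = 0.00714 km = 7.140 m.
a = 0.03659 m/s²
0.03659 m/s² × (1 ft/s² / 0.3048 m/s²) = 0.1200 ft/s²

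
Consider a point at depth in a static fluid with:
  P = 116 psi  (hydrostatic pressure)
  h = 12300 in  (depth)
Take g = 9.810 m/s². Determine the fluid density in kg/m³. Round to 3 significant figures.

261 kg/m³

Rearranging: ρ = P/(g·h).
P = 116 psi = 7.998×10^5 Pa; h = 12300 in = 312.4 m; g = 9.810 m/s².
ρ = 261.0 kg/m³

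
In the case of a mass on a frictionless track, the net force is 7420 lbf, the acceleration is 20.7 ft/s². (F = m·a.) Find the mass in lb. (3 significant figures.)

Rearranging: m = F/a.
F = 7420 lbf = 33006 N; a = 20.7 ft/s² = 6.309 m/s².
m = 5231 kg
5231 kg × (1 lb / 0.4536 kg) = 11533 lb

11500 lb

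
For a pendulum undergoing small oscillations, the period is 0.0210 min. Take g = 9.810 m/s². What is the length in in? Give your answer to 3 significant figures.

15.5 in

Rearranging T = 2π√(L/g) for L: L = g·(T/2π)².
T = 0.0210 min = 1.260 s; g = 9.810 m/s².
L = 0.3945 m
0.3945 m × (1 in / 0.02540 m) = 15.53 in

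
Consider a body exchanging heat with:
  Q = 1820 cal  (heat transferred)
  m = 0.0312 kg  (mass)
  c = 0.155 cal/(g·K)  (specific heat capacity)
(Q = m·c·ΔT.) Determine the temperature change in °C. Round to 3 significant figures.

Rearranging Q = m·c·ΔT for ΔT: ΔT = Q/(m·c).
Q = 1820 cal = 7615 J; m = 0.0312 kg; c = 0.155 cal/(g·K) = 648.5 J/(kg·K).
ΔT = 376.3 K
Since 1 °C = 1 K, 376.3 °C.

376 °C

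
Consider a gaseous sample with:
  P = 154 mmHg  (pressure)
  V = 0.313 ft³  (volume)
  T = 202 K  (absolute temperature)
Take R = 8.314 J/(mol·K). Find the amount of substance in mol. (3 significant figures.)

0.108 mol

Rearranging: n = PV/(RT).
P = 154 mmHg = 20532 Pa; V = 0.313 ft³ = 0.008863 m³; T = 202 K; R = 8.314 J/(mol·K).
n = 0.1084 mol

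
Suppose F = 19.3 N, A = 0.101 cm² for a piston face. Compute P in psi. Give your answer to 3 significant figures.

P is given directly by: P = F/A.
F = 19.3 N; A = 0.101 cm² = 1.010×10^-5 m².
P = 1.911×10^6 Pa  (the unit combination reduces to kg/(m·s²) = Pa)
1.911×10^6 Pa × (1 psi / 6895 Pa) = 277.2 psi

277 psi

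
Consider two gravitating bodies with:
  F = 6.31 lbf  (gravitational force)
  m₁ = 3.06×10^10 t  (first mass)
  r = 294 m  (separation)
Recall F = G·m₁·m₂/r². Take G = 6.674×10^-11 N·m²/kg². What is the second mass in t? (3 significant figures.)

Rearranging: m₂ = F·r²/(G·m₁).
F = 6.31 lbf = 28.07 N; m₁ = 3.06×10^10 t = 3.060×10^13 kg; r = 294 m; G = 6.674×10^-11 N·m²/kg².
m₂ = 1188 kg
1188 kg × (1 t / 1000 kg) = 1.188 t

1.19 t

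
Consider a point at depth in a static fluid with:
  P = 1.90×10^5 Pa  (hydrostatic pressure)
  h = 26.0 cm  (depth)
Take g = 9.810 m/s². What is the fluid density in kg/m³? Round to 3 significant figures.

Solving P = ρ·g·h for ρ: ρ = P/(g·h).
P = 1.90×10^5 Pa; h = 26.0 cm = 0.2600 m; g = 9.810 m/s².
ρ = 74492 kg/m³

74500 kg/m³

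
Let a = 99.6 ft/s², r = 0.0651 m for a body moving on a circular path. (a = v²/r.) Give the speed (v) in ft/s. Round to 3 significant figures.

4.61 ft/s

Rearranging a = v²/r for v: v = √(a·r).
a = 99.6 ft/s² = 30.36 m/s²; r = 0.0651 m.
v = 1.406 m/s
1.406 m/s × (1 ft/s / 0.3048 m/s) = 4.612 ft/s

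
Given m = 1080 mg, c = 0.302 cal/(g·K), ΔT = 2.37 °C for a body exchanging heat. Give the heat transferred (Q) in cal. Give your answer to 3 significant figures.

Directly: Q = mcΔT.
m = 1080 mg = 0.001080 kg; c = 0.302 cal/(g·K) = 1264 J/(kg·K); ΔT = 2.37 °C = 2.370 K.
Q = 3.234 J
3.234 J × (1 cal / 4.184 J) = 0.7730 cal

0.773 cal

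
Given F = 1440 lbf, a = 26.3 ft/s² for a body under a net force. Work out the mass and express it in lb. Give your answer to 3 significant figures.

From Newton's second law: m = F/a.
F = 1440 lbf = 6405 N; a = 26.3 ft/s² = 8.016 m/s².
m = 799.1 kg
799.1 kg × (1 lb / 0.4536 kg) = 1762 lb

1760 lb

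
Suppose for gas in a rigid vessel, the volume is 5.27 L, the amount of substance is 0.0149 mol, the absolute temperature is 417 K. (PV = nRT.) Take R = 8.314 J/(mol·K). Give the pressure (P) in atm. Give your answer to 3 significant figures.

0.0967 atm

From the ideal-gas law: P = nRT/V.
V = 5.27 L = 0.005270 m³; n = 0.0149 mol; T = 417 K; R = 8.314 J/(mol·K).
P = 9802 Pa
9802 Pa × (1 atm / 1.013×10^5 Pa) = 0.09674 atm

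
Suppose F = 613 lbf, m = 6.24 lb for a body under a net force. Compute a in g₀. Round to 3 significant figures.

98.2 g₀

From Newton's second law: a = F/m.
F = 613 lbf = 2727 N; m = 6.24 lb = 2.830 kg.
a = 963.4 m/s²
963.4 m/s² × (1 g₀ / 9.807 m/s²) = 98.24 g₀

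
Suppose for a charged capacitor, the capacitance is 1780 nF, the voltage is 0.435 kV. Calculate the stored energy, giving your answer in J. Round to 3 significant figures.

0.168 J

Directly: E = ½CV².
C = 1780 nF = 1.780×10^-6 F; V = 0.435 kV = 435.0 V.
E = 0.1684 J  (the unit combination reduces to kg·m²/s² = J)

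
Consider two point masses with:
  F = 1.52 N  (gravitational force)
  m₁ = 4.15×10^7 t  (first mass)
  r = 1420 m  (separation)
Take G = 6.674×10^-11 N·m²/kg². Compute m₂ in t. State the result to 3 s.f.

1110 t

From Newton's law of gravitation: m₂ = F·r²/(G·m₁).
F = 1.52 N; m₁ = 4.15×10^7 t = 4.150×10^10 kg; r = 1420 m; G = 6.674×10^-11 N·m²/kg².
m₂ = 1.107×10^6 kg
1.107×10^6 kg × (1 t / 1000 kg) = 1107 t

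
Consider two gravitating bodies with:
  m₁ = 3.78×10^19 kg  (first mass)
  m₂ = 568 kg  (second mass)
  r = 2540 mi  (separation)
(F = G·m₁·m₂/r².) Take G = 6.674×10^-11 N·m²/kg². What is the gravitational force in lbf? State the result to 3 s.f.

From Newton's law of gravitation: F = Gm₁m₂/r².
m₁ = 3.78×10^19 kg; m₂ = 568 kg; r = 2540 mi = 4.088×10^6 m; G = 6.674×10^-11 N·m²/kg².
F = 0.08576 N  (the unit combination reduces to kg·m/s² = N)
0.08576 N × (1 lbf / 4.448 N) = 0.01928 lbf

0.0193 lbf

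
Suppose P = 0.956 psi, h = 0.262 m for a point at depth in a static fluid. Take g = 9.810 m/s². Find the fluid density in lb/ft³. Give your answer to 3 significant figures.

Solving P = ρ·g·h for ρ: ρ = P/(g·h).
P = 0.956 psi = 6591 Pa; h = 0.262 m; g = 9.810 m/s².
ρ = 2565 kg/m³
2565 kg/m³ × (1 lb/ft³ / 16.02 kg/m³) = 160.1 lb/ft³

160 lb/ft³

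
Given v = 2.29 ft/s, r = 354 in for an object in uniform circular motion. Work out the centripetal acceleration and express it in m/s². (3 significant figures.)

Directly: a = v²/r.
v = 2.29 ft/s = 0.6980 m/s; r = 354 in = 8.992 m.
a = 0.05418 m/s²

0.0542 m/s²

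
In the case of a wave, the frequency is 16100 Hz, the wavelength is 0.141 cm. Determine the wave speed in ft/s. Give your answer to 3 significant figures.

74.5 ft/s

v is given directly by: v = fλ.
f = 16100 Hz; λ = 0.141 cm = 0.001410 m.
v = 22.70 m/s
22.70 m/s × (1 ft/s / 0.3048 m/s) = 74.48 ft/s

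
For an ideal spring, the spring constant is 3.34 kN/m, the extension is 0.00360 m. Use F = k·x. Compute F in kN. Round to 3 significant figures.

0.0120 kN

From Hooke's law: F = kx.
k = 3.34 kN/m = 3340 N/m; x = 0.00360 m.
F = 12.02 N
12.02 N × (1 kN / 1000 N) = 0.01202 kN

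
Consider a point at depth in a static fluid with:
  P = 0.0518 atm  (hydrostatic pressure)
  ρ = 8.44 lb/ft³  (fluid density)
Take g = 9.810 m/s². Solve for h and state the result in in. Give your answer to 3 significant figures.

156 in

Rearranging P = ρ·g·h for h: h = P/(ρ·g).
P = 0.0518 atm = 5249 Pa; ρ = 8.44 lb/ft³ = 135.2 kg/m³; g = 9.810 m/s².
h = 3.957 m
3.957 m × (1 in / 0.02540 m) = 155.8 in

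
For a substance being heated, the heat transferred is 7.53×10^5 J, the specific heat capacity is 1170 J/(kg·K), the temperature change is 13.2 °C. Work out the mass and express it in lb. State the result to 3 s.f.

Solving Q = m·c·ΔT for m: m = Q/(c·ΔT).
Q = 7.53×10^5 J; c = 1170 J/(kg·K); ΔT = 13.2 °C = 13.20 K.
m = 48.76 kg
48.76 kg × (1 lb / 0.4536 kg) = 107.5 lb

107 lb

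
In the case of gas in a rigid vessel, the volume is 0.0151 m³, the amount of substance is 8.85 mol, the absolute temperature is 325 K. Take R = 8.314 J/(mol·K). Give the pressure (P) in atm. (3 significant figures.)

P is given directly by: P = nRT/V.
V = 0.0151 m³; n = 8.85 mol; T = 325 K; R = 8.314 J/(mol·K).
P = 1.584×10^6 Pa
1.584×10^6 Pa × (1 atm / 1.013×10^5 Pa) = 15.63 atm

15.6 atm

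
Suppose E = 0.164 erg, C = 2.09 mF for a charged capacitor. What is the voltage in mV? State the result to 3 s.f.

Solving E = ½C·V² for V: V = √(2E/C).
E = 0.164 erg = 1.640×10^-8 J; C = 2.09 mF = 0.002090 F.
V = 0.003962 V
0.003962 V × (1 mV / 0.001000 V) = 3.962 mV

3.96 mV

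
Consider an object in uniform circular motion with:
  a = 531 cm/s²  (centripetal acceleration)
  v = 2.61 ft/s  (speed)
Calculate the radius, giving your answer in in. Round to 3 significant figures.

4.69 in

Solving a = v²/r for r: r = v²/a.
a = 531 cm/s² = 5.310 m/s²; v = 2.61 ft/s = 0.7955 m/s.
r = 0.1192 m
0.1192 m × (1 in / 0.02540 m) = 4.692 in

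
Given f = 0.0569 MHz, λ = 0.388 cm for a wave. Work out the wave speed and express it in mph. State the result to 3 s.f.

Directly: v = fλ.
f = 0.0569 MHz = 56900 Hz; λ = 0.388 cm = 0.003880 m.
v = 220.8 m/s
220.8 m/s × (1 mph / 0.4470 m/s) = 493.9 mph

494 mph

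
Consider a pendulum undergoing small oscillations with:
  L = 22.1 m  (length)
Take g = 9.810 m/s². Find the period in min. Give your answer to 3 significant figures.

T is given directly by: T = 2π√(L/g).
L = 22.1 m; g = 9.810 m/s².
T = 9.431 s
9.431 s × (1 min / 60.00 s) = 0.1572 min

0.157 min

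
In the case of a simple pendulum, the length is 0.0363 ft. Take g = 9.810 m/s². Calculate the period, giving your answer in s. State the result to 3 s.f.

0.211 s

T is given directly by: T = 2π√(L/g).
L = 0.0363 ft = 0.01106 m; g = 9.810 m/s².
T = 0.2110 s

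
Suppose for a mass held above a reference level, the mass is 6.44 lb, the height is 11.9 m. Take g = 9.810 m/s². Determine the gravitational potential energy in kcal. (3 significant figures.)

Directly: PE = mgh.
m = 6.44 lb = 2.921 kg; h = 11.9 m; g = 9.810 m/s².
PE = 341.0 J  (the unit combination reduces to kg·m²/s² = J)
341.0 J × (1 kcal / 4184 J) = 0.08150 kcal

0.0815 kcal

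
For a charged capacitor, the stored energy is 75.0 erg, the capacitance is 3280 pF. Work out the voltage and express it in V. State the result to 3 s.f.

Rearranging: V = √(2E/C).
E = 75.0 erg = 7.500×10^-6 J; C = 3280 pF = 3.280×10^-9 F.
V = 67.63 V  (the unit combination reduces to kg·m²/(A·s³) = V)

67.6 V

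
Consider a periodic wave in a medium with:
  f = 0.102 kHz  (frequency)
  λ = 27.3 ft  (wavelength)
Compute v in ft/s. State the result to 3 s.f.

2780 ft/s

Directly: v = fλ.
f = 0.102 kHz = 102.0 Hz; λ = 27.3 ft = 8.321 m.
v = 848.7 m/s
848.7 m/s × (1 ft/s / 0.3048 m/s) = 2785 ft/s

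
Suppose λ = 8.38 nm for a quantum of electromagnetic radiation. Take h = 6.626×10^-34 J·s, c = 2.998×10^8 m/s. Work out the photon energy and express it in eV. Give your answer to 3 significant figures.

148 eV

E is given directly by: E = hc/λ.
λ = 8.38 nm = 8.380×10^-9 m; h = 6.626×10^-34 J·s; c = 2.998×10^8 m/s.
E = 2.370×10^-17 J
2.370×10^-17 J × (1 eV / 1.602×10^-19 J) = 148.0 eV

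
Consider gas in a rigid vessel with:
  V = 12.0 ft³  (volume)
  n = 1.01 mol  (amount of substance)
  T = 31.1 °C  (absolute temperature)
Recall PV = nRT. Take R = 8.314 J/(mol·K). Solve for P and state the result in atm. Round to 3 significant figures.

From the ideal-gas law: P = nRT/V.
V = 12.0 ft³ = 0.3398 m³; n = 1.01 mol; T = 31.1 °C = 304.2 K; R = 8.314 J/(mol·K).
P = 7519 Pa  (the unit combination reduces to kg/(m·s²) = Pa)
7519 Pa × (1 atm / 1.013×10^5 Pa) = 0.07420 atm

0.0742 atm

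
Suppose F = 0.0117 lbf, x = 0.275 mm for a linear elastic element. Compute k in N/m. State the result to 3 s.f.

189 N/m

From Hooke's law: k = F/x.
F = 0.0117 lbf = 0.05204 N; x = 0.275 mm = 2.750×10^-4 m.
k = 189.3 N/m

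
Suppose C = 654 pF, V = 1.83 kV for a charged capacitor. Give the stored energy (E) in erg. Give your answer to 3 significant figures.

11000 erg

Directly: E = ½CV².
C = 654 pF = 6.540×10^-10 F; V = 1.83 kV = 1830 V.
E = 0.001095 J  (the unit combination reduces to kg·m²/s² = J)
0.001095 J × (1 erg / 1.000×10^-7 J) = 10951 erg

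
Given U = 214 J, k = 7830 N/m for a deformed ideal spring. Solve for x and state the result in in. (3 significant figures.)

9.20 in

Solving U = ½k·x² for x: x = √(2U/k).
U = 214 J; k = 7830 N/m.
x = 0.2338 m
0.2338 m × (1 in / 0.02540 m) = 9.205 in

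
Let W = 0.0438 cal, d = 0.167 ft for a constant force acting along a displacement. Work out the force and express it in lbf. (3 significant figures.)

Rearranging W = F·d for F: F = W/d.
W = 0.0438 cal = 0.1833 J; d = 0.167 ft = 0.05090 m.
F = 3.600 N  (the unit combination reduces to kg·m/s² = N)
3.600 N × (1 lbf / 4.448 N) = 0.8094 lbf

0.809 lbf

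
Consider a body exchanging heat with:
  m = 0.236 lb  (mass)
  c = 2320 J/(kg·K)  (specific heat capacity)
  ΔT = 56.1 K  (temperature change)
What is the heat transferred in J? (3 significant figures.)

Directly: Q = mcΔT.
m = 0.236 lb = 0.1070 kg; c = 2320 J/(kg·K); ΔT = 56.1 K.
Q = 13932 J  (the unit combination reduces to kg·m²/s² = J)

13900 J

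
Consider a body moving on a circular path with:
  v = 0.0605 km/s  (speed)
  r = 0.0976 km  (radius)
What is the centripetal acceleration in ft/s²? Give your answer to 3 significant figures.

123 ft/s²

a is given directly by: a = v²/r.
v = 0.0605 km/s = 60.50 m/s; r = 0.0976 km = 97.60 m.
a = 37.50 m/s²
37.50 m/s² × (1 ft/s² / 0.3048 m/s²) = 123.0 ft/s²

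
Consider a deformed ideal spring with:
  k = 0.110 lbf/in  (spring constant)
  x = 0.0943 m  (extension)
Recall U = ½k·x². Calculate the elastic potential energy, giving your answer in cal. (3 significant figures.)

0.0205 cal

U is given directly by: U = ½kx².
k = 0.110 lbf/in = 19.26 N/m; x = 0.0943 m.
U = 0.08565 J
0.08565 J × (1 cal / 4.184 J) = 0.02047 cal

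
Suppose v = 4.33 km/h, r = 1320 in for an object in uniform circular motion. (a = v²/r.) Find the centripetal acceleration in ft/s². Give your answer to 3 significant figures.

a is given directly by: a = v²/r.
v = 4.33 km/h = 1.203 m/s; r = 1320 in = 33.53 m.
a = 0.04315 m/s²
0.04315 m/s² × (1 ft/s² / 0.3048 m/s²) = 0.1416 ft/s²

0.142 ft/s²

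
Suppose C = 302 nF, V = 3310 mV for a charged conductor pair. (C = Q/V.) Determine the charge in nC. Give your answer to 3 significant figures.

Rearranging: Q = CV.
C = 302 nF = 3.020×10^-7 F; V = 3310 mV = 3.310 V.
Q = 9.996×10^-7 C
9.996×10^-7 C × (1 nC / 1.000×10^-9 C) = 999.6 nC

1000 nC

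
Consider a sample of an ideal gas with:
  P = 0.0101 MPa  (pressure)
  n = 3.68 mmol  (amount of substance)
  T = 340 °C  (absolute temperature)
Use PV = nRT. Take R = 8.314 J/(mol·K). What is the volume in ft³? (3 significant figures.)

0.0656 ft³

Rearranging: V = nRT/P.
P = 0.0101 MPa = 10100 Pa; n = 3.68 mmol = 0.003680 mol; T = 340 °C = 613.1 K; R = 8.314 J/(mol·K).
V = 0.001857 m³
0.001857 m³ × (1 ft³ / 0.02832 m³) = 0.06559 ft³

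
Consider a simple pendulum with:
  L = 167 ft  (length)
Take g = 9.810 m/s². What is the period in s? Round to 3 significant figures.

T is given directly by: T = 2π√(L/g).
L = 167 ft = 50.90 m; g = 9.810 m/s².
T = 14.31 s

14.3 s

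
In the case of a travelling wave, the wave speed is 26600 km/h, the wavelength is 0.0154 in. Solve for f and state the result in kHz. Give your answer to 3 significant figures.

Solving v = f·λ for f: f = v/λ.
v = 26600 km/h = 7389 m/s; λ = 0.0154 in = 3.912×10^-4 m.
f = 1.889×10^7 Hz
1.889×10^7 Hz × (1 kHz / 1000 Hz) = 18890 kHz

18900 kHz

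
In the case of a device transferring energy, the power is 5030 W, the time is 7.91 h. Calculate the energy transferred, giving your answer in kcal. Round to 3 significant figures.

34200 kcal

Rearranging: W = P·t.
P = 5030 W; t = 7.91 h = 28476 s.
W = 1.432×10^8 J  (the unit combination reduces to kg·m²/s² = J)
1.432×10^8 J × (1 kcal / 4184 J) = 34234 kcal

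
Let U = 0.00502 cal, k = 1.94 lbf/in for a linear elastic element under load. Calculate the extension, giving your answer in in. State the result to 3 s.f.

Solving U = ½k·x² for x: x = √(2U/k).
U = 0.00502 cal = 0.02100 J; k = 1.94 lbf/in = 339.7 N/m.
x = 0.01112 m
0.01112 m × (1 in / 0.02540 m) = 0.4378 in

0.438 in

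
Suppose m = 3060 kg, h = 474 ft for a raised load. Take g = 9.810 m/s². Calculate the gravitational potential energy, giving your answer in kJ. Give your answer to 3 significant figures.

Directly: PE = mgh.
m = 3060 kg; h = 474 ft = 144.5 m; g = 9.810 m/s².
PE = 4.337×10^6 J
4.337×10^6 J × (1 kJ / 1000 J) = 4337 kJ

4340 kJ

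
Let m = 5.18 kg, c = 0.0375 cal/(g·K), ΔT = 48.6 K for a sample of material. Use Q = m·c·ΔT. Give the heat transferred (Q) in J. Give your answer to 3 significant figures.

39500 J

Q is given directly by: Q = mcΔT.
m = 5.18 kg; c = 0.0375 cal/(g·K) = 156.9 J/(kg·K); ΔT = 48.6 K.
Q = 39499 J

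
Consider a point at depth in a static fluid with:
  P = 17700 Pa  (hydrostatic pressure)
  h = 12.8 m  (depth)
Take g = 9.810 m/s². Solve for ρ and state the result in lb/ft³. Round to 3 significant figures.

Rearranging P = ρ·g·h for ρ: ρ = P/(g·h).
P = 17700 Pa; h = 12.8 m; g = 9.810 m/s².
ρ = 141.0 kg/m³
141.0 kg/m³ × (1 lb/ft³ / 16.02 kg/m³) = 8.800 lb/ft³

8.80 lb/ft³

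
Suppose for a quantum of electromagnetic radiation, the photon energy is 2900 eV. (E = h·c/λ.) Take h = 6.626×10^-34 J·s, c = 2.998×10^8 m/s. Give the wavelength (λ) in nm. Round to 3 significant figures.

Solving E = h·c/λ for λ: λ = hc/E.
E = 2900 eV = 4.646×10^-16 J; h = 6.626×10^-34 J·s; c = 2.998×10^8 m/s.
λ = 4.275×10^-10 m
4.275×10^-10 m × (1 nm / 1.000×10^-9 m) = 0.4275 nm

0.428 nm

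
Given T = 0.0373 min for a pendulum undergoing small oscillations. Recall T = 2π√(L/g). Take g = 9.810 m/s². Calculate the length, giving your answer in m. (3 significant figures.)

1.24 m

Rearranging T = 2π√(L/g) for L: L = g·(T/2π)².
T = 0.0373 min = 2.238 s; g = 9.810 m/s².
L = 1.245 m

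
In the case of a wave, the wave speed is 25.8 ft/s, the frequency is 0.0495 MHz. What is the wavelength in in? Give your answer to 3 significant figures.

Solving v = f·λ for λ: λ = v/f.
v = 25.8 ft/s = 7.864 m/s; f = 0.0495 MHz = 49500 Hz.
λ = 1.589×10^-4 m
1.589×10^-4 m × (1 in / 0.02540 m) = 0.006255 in

0.00625 in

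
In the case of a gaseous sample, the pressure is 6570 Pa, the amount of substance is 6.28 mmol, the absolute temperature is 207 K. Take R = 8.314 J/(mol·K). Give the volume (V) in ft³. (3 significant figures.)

From the ideal-gas law: V = nRT/P.
P = 6570 Pa; n = 6.28 mmol = 0.006280 mol; T = 207 K; R = 8.314 J/(mol·K).
V = 0.001645 m³
0.001645 m³ × (1 ft³ / 0.02832 m³) = 0.05809 ft³

0.0581 ft³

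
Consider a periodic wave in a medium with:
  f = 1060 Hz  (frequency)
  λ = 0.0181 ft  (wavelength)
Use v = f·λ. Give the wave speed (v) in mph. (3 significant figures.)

Directly: v = fλ.
f = 1060 Hz; λ = 0.0181 ft = 0.005517 m.
v = 5.848 m/s
5.848 m/s × (1 mph / 0.4470 m/s) = 13.08 mph

13.1 mph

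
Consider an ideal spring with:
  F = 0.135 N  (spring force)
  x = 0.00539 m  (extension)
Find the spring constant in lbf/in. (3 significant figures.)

0.143 lbf/in

From Hooke's law: k = F/x.
F = 0.135 N; x = 0.00539 m.
k = 25.05 N/m
25.05 N/m × (1 lbf/in / 175.1 N/m) = 0.1430 lbf/in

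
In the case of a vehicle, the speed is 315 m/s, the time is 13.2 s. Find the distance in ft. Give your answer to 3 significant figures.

13600 ft

Solving v = d/t for d: d = v·t.
v = 315 m/s; t = 13.2 s.
d = 4158 m
4158 m × (1 ft / 0.3048 m) = 13642 ft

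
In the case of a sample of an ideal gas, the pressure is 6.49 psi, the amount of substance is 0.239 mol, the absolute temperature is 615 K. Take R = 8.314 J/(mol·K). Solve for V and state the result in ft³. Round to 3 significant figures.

0.964 ft³

From the ideal-gas law: V = nRT/P.
P = 6.49 psi = 44747 Pa; n = 0.239 mol; T = 615 K; R = 8.314 J/(mol·K).
V = 0.02731 m³
0.02731 m³ × (1 ft³ / 0.02832 m³) = 0.9644 ft³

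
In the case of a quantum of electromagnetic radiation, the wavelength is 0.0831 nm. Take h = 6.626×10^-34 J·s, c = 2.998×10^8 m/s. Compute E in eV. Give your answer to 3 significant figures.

Directly: E = hc/λ.
λ = 0.0831 nm = 8.310×10^-11 m; h = 6.626×10^-34 J·s; c = 2.998×10^8 m/s.
E = 2.390×10^-15 J
2.390×10^-15 J × (1 eV / 1.602×10^-19 J) = 14920 eV

14900 eV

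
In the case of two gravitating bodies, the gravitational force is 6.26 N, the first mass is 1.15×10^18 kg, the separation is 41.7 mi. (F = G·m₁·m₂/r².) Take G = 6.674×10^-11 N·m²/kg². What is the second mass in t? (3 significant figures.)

0.367 t

From Newton's law of gravitation: m₂ = F·r²/(G·m₁).
F = 6.26 N; m₁ = 1.15×10^18 kg; r = 41.7 mi = 67110 m; G = 6.674×10^-11 N·m²/kg².
m₂ = 367.3 kg
367.3 kg × (1 t / 1000 kg) = 0.3673 t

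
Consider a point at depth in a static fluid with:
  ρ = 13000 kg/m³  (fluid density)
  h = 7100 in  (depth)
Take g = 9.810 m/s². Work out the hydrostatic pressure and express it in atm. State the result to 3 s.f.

227 atm

P is given directly by: P = ρgh.
ρ = 13000 kg/m³; h = 7100 in = 180.3 m; g = 9.810 m/s².
P = 2.300×10^7 Pa
2.300×10^7 Pa × (1 atm / 1.013×10^5 Pa) = 227.0 atm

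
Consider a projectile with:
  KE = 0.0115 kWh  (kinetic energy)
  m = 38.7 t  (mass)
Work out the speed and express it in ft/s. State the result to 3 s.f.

Rearranging: v = √(2·KE/m).
KE = 0.0115 kWh = 41400 J; m = 38.7 t = 38700 kg.
v = 1.463 m/s
1.463 m/s × (1 ft/s / 0.3048 m/s) = 4.799 ft/s

4.80 ft/s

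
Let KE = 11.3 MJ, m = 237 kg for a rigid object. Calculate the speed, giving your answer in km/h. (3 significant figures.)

Rearranging KE = ½mv² for v: v = √(2·KE/m).
KE = 11.3 MJ = 1.130×10^7 J; m = 237 kg.
v = 308.8 m/s
308.8 m/s × (1 km/h / 0.2778 m/s) = 1112 km/h

1110 km/h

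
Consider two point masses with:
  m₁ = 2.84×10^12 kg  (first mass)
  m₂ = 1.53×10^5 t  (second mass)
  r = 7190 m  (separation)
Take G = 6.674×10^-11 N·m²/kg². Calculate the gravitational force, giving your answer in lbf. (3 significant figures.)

From Newton's law of gravitation: F = Gm₁m₂/r².
m₁ = 2.84×10^12 kg; m₂ = 1.53×10^5 t = 1.530×10^8 kg; r = 7190 m; G = 6.674×10^-11 N·m²/kg².
F = 561.0 N  (the unit combination reduces to kg·m/s² = N)
561.0 N × (1 lbf / 4.448 N) = 126.1 lbf

126 lbf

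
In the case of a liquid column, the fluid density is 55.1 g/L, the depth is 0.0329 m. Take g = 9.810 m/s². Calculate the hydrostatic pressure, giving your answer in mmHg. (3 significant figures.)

0.133 mmHg

Directly: P = ρgh.
ρ = 55.1 g/L = 55.10 kg/m³; h = 0.0329 m; g = 9.810 m/s².
P = 17.78 Pa
17.78 Pa × (1 mmHg / 133.3 Pa) = 0.1334 mmHg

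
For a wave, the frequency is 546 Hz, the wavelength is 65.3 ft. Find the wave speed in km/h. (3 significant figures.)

39100 km/h

Directly: v = fλ.
f = 546 Hz; λ = 65.3 ft = 19.90 m.
v = 10867 m/s
10867 m/s × (1 km/h / 0.2778 m/s) = 39122 km/h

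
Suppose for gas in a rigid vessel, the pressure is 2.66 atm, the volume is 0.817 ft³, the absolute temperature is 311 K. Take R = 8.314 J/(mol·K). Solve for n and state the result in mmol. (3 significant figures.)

Solving PV = nRT for n: n = PV/(RT).
P = 2.66 atm = 2.695×10^5 Pa; V = 0.817 ft³ = 0.02313 m³; T = 311 K; R = 8.314 J/(mol·K).
n = 2.412 mol
2.412 mol × (1 mmol / 0.001000 mol) = 2412 mmol

2410 mmol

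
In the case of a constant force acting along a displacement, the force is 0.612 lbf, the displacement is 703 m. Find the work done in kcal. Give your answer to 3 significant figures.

Directly: W = F·d.
F = 0.612 lbf = 2.722 N; d = 703 m.
W = 1914 J
1914 J × (1 kcal / 4184 J) = 0.4574 kcal

0.457 kcal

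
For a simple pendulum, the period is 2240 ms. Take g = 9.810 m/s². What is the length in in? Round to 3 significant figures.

Solving T = 2π√(L/g) for L: L = g·(T/2π)².
T = 2240 ms = 2.240 s; g = 9.810 m/s².
L = 1.247 m
1.247 m × (1 in / 0.02540 m) = 49.09 in

49.1 in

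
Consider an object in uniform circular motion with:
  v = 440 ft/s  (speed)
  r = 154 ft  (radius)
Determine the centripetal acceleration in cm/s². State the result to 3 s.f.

38300 cm/s²

a is given directly by: a = v²/r.
v = 440 ft/s = 134.1 m/s; r = 154 ft = 46.94 m.
a = 383.2 m/s²
383.2 m/s² × (1 cm/s² / 0.01000 m/s²) = 38318 cm/s²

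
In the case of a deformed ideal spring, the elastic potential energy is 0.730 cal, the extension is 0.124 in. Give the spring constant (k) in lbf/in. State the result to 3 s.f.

Rearranging U = ½k·x² for k: k = 2U/x².
U = 0.730 cal = 3.054 J; x = 0.124 in = 0.003150 m.
k = 6.158×10^5 N/m
6.158×10^5 N/m × (1 lbf/in / 175.1 N/m) = 3516 lbf/in

3520 lbf/in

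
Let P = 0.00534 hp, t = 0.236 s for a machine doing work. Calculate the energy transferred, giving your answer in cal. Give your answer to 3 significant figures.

0.225 cal

Rearranging P = W/t for W: W = P·t.
P = 0.00534 hp = 3.982 W; t = 0.236 s.
W = 0.9398 J
0.9398 J × (1 cal / 4.184 J) = 0.2246 cal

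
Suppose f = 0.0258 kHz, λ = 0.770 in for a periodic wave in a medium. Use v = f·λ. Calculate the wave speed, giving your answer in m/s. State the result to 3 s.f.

Directly: v = fλ.
f = 0.0258 kHz = 25.80 Hz; λ = 0.770 in = 0.01956 m.
v = 0.5046 m/s

0.505 m/s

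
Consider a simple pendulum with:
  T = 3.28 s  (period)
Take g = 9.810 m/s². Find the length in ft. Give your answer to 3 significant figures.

8.77 ft

Rearranging T = 2π√(L/g) for L: L = g·(T/2π)².
T = 3.28 s; g = 9.810 m/s².
L = 2.673 m
2.673 m × (1 ft / 0.3048 m) = 8.771 ft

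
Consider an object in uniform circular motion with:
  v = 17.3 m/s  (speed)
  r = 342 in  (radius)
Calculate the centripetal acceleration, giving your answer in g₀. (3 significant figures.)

Directly: a = v²/r.
v = 17.3 m/s; r = 342 in = 8.687 m.
a = 34.45 m/s²
34.45 m/s² × (1 g₀ / 9.807 m/s²) = 3.513 g₀

3.51 g₀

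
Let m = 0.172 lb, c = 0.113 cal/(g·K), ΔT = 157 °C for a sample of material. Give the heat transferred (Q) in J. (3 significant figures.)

5790 J

Directly: Q = mcΔT.
m = 0.172 lb = 0.07802 kg; c = 0.113 cal/(g·K) = 472.8 J/(kg·K); ΔT = 157 °C = 157.0 K.
Q = 5791 J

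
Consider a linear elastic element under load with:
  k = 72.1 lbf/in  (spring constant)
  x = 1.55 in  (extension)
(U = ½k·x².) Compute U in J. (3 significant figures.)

Directly: U = ½kx².
k = 72.1 lbf/in = 12627 N/m; x = 1.55 in = 0.03937 m.
U = 9.786 J

9.79 J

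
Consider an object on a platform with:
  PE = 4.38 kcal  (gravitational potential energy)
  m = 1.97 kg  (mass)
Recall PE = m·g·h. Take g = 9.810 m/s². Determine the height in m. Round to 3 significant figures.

948 m

Solving PE = m·g·h for h: h = PE/(m·g).
PE = 4.38 kcal = 18326 J; m = 1.97 kg; g = 9.810 m/s².
h = 948.3 m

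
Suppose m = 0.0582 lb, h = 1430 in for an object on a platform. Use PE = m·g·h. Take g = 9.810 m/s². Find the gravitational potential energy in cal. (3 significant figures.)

2.25 cal

Directly: PE = mgh.
m = 0.0582 lb = 0.02640 kg; h = 1430 in = 36.32 m; g = 9.810 m/s².
PE = 9.406 J
9.406 J × (1 cal / 4.184 J) = 2.248 cal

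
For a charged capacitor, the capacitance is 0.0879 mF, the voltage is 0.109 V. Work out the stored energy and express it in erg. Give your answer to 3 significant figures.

Directly: E = ½CV².
C = 0.0879 mF = 8.790×10^-5 F; V = 0.109 V.
E = 5.222×10^-7 J
5.222×10^-7 J × (1 erg / 1.000×10^-7 J) = 5.222 erg

5.22 erg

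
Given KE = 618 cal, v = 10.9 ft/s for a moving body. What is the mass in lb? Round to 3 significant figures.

Rearranging KE = ½mv² for m: m = 2·KE/v².
KE = 618 cal = 2586 J; v = 10.9 ft/s = 3.322 m/s.
m = 468.5 kg
468.5 kg × (1 lb / 0.4536 kg) = 1033 lb

1030 lb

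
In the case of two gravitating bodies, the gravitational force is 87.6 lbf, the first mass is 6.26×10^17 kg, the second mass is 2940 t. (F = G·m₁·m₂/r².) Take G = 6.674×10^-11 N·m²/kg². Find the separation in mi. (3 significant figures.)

From Newton's law of gravitation: r = √(G·m₁m₂/F).
F = 87.6 lbf = 389.7 N; m₁ = 6.26×10^17 kg; m₂ = 2940 t = 2.940×10^6 kg; G = 6.674×10^-11 N·m²/kg².
r = 5.614×10^5 m
5.614×10^5 m × (1 mi / 1609 m) = 348.9 mi

349 mi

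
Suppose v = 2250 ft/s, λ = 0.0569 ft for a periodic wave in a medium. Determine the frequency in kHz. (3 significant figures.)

Rearranging v = f·λ for f: f = v/λ.
v = 2250 ft/s = 685.8 m/s; λ = 0.0569 ft = 0.01734 m.
f = 39543 Hz
39543 Hz × (1 kHz / 1000 Hz) = 39.54 kHz

39.5 kHz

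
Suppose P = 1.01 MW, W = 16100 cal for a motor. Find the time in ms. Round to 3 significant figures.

Rearranging P = W/t for t: t = W/P.
P = 1.01 MW = 1.010×10^6 W; W = 16100 cal = 67362 J.
t = 0.06670 s
0.06670 s × (1 ms / 0.001000 s) = 66.70 ms

66.7 ms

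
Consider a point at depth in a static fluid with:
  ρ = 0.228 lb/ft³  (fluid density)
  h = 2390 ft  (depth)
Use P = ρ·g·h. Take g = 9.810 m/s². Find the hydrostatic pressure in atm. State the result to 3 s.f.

Directly: P = ρgh.
ρ = 0.228 lb/ft³ = 3.652 kg/m³; h = 2390 ft = 728.5 m; g = 9.810 m/s².
P = 26100 Pa  (the unit combination reduces to kg/(m·s²) = Pa)
26100 Pa × (1 atm / 1.013×10^5 Pa) = 0.2576 atm

0.258 atm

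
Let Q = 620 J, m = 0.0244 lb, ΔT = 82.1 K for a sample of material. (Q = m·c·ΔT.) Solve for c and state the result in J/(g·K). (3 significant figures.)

Solving Q = m·c·ΔT for c: c = Q/(m·ΔT).
Q = 620 J; m = 0.0244 lb = 0.01107 kg; ΔT = 82.1 K.
c = 682.3 J/(kg·K)
682.3 J/(kg·K) × (1 J/(g·K) / 1000 J/(kg·K)) = 0.6823 J/(g·K)

0.682 J/(g·K)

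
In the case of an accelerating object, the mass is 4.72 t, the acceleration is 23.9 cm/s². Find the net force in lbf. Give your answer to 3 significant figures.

254 lbf

F is given directly by: F = m·a.
m = 4.72 t = 4720 kg; a = 23.9 cm/s² = 0.2390 m/s².
F = 1128 N  (the unit combination reduces to kg·m/s² = N)
1128 N × (1 lbf / 4.448 N) = 253.6 lbf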